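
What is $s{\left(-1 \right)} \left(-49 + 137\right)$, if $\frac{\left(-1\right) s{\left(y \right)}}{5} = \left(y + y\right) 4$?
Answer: $3520$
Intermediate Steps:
$s{\left(y \right)} = - 40 y$ ($s{\left(y \right)} = - 5 \left(y + y\right) 4 = - 5 \cdot 2 y 4 = - 5 \cdot 8 y = - 40 y$)
$s{\left(-1 \right)} \left(-49 + 137\right) = \left(-40\right) \left(-1\right) \left(-49 + 137\right) = 40 \cdot 88 = 3520$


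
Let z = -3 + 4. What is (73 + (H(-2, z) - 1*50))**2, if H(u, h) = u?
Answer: 441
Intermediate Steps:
z = 1
(73 + (H(-2, z) - 1*50))**2 = (73 + (-2 - 1*50))**2 = (73 + (-2 - 50))**2 = (73 - 52)**2 = 21**2 = 441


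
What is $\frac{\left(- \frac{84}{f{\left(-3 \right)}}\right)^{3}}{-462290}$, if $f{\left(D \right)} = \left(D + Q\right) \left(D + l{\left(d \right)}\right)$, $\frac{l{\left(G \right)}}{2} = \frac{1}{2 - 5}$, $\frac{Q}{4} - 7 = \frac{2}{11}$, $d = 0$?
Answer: $- \frac{8001504}{5238944649115} \approx -1.5273 \cdot 10^{-6}$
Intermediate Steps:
$Q = \frac{316}{11}$ ($Q = 28 + 4 \cdot \frac{2}{11} = 28 + \frac{8}{11} = \frac{316}{11} \approx 28.727$)
$l{\left(G \right)} = - \frac{2}{3}$ ($l{\left(G \right)} = \frac{2}{2 - 5} = \frac{2}{-3} = 2 \left(- \frac{1}{3}\right) = - \frac{2}{3}$)
$f{\left(D \right)} = \left(- \frac{2}{3} + D\right) \left(\frac{316}{11} + D\right)$ ($f{\left(D \right)} = \left(D + \frac{316}{11}\right) \left(D - \frac{2}{3}\right) = \left(\frac{316}{11} + D\right) \left(- \frac{2}{3} + D\right) = \left(- \frac{2}{3} + D\right) \left(\frac{316}{11} + D\right)$)
$\frac{\left(- \frac{84}{f{\left(-3 \right)}}\right)^{3}}{-462290} = \frac{\left(- \frac{84}{- \frac{632}{33} + \left(-3\right)^{2} + \frac{926}{33} \left(-3\right)}\right)^{3}}{-462290} = \left(- \frac{84}{- \frac{632}{33} + 9 - \frac{926}{11}}\right)^{3} \left(- \frac{1}{462290}\right) = \left(- \frac{84}{- \frac{283}{3}}\right)^{3} \left(- \frac{1}{462290}\right) = \left(\left(-84\right) \left(- \frac{3}{283}\right)\right)^{3} \left(- \frac{1}{462290}\right) = \left(\frac{252}{283}\right)^{3} \left(- \frac{1}{462290}\right) = \frac{16003008}{22665187} \left(- \frac{1}{462290}\right) = - \frac{8001504}{5238944649115}$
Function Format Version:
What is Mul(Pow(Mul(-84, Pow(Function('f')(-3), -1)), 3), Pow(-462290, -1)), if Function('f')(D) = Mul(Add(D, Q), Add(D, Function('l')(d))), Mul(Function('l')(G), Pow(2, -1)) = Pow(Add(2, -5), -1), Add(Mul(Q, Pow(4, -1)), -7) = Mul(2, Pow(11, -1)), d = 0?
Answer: Rational(-8001504, 5238944649115) ≈ -1.5273e-6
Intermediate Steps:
Q = Rational(316, 11) (Q = Add(28, Mul(4, Mul(2, Pow(11, -1)))) = Add(28, Mul(4, Mul(2, Rational(1, 11)))) = Add(28, Mul(4, Rational(2, 11))) = Add(28, Rational(8, 11)) = Rational(316, 11) ≈ 28.727)
Function('l')(G) = Rational(-2, 3) (Function('l')(G) = Mul(2, Pow(Add(2, -5), -1)) = Mul(2, Pow(-3, -1)) = Mul(2, Rational(-1, 3)) = Rational(-2, 3))
Function('f')(D) = Mul(Add(Rational(-2, 3), D), Add(Rational(316, 11), D)) (Function('f')(D) = Mul(Add(D, Rational(316, 11)), Add(D, Rational(-2, 3))) = Mul(Add(Rational(316, 11), D), Add(Rational(-2, 3), D)) = Mul(Add(Rational(-2, 3), D), Add(Rational(316, 11), D)))
Mul(Pow(Mul(-84, Pow(Function('f')(-3), -1)), 3), Pow(-462290, -1)) = Mul(Pow(Mul(-84, Pow(Add(Rational(-632, 33), Pow(-3, 2), Mul(Rational(926, 33), -3)), -1)), 3), Pow(-462290, -1)) = Mul(Pow(Mul(-84, Pow(Add(Rational(-632, 33), 9, Rational(-926, 11)), -1)), 3), Rational(-1, 462290)) = Mul(Pow(Mul(-84, Pow(Rational(-283, 3), -1)), 3), Rational(-1, 462290)) = Mul(Pow(Mul(-84, Rational(-3, 283)), 3), Rational(-1, 462290)) = Mul(Pow(Rational(252, 283), 3), Rational(-1, 462290)) = Mul(Rational(16003008, 22665187), Rational(-1, 462290)) = Rational(-8001504, 5238944649115)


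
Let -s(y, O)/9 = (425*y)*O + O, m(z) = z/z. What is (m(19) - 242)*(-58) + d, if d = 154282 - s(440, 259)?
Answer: 436067591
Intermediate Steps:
m(z) = 1
s(y, O) = -9*O - 3825*O*y (s(y, O) = -9*((425*y)*O + O) = -9*(425*O*y + O) = -9*(O + 425*O*y) = -9*O - 3825*O*y)
d = 436053613 (d = 154282 - (-9)*259*(1 + 425*440) = 154282 - (-9)*259*(1 + 187000) = 154282 - (-9)*259*187001 = 154282 - 1*(-435899331) = 154282 + 435899331 = 436053613)
(m(19) - 242)*(-58) + d = (1 - 242)*(-58) + 436053613 = -241*(-58) + 436053613 = 13978 + 436053613 = 436067591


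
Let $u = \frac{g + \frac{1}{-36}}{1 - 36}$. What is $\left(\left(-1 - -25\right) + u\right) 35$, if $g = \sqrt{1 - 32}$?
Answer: $\frac{30241}{36} - i \sqrt{31} \approx 840.03 - 5.5678 i$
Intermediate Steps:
$g = i \sqrt{31}$ ($g = \sqrt{-31} = i \sqrt{31} \approx 5.5678 i$)
$u = \frac{1}{1260} - \frac{i \sqrt{31}}{35}$ ($u = \frac{i \sqrt{31} + \frac{1}{-36}}{1 - 36} = \frac{i \sqrt{31} - \frac{1}{36}}{-35} = \left(- \frac{1}{36} + i \sqrt{31}\right) \left(- \frac{1}{35}\right) = \frac{1}{1260} - \frac{i \sqrt{31}}{35} \approx 0.00079365 - 0.15908 i$)
$\left(\left(-1 - -25\right) + u\right) 35 = \left(\left(-1 - -25\right) + \left(\frac{1}{1260} - \frac{i \sqrt{31}}{35}\right)\right) 35 = \left(\left(-1 + 25\right) + \left(\frac{1}{1260} - \frac{i \sqrt{31}}{35}\right)\right) 35 = \left(24 + \left(\frac{1}{1260} - \frac{i \sqrt{31}}{35}\right)\right) 35 = \left(\frac{30241}{1260} - \frac{i \sqrt{31}}{35}\right) 35 = \frac{30241}{36} - i \sqrt{31}$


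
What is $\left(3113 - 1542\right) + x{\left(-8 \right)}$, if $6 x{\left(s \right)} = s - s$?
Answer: $1571$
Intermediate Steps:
$x{\left(s \right)} = 0$ ($x{\left(s \right)} = \frac{s - s}{6} = \frac{1}{6} \cdot 0 = 0$)
$\left(3113 - 1542\right) + x{\left(-8 \right)} = \left(3113 - 1542\right) + 0 = 1571 + 0 = 1571$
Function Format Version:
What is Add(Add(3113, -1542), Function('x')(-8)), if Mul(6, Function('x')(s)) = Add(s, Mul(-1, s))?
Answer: 1571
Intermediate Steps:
Function('x')(s) = 0 (Function('x')(s) = Mul(Rational(1, 6), Add(s, Mul(-1, s))) = Mul(Rational(1, 6), 0) = 0)
Add(Add(3113, -1542), Function('x')(-8)) = Add(Add(3113, -1542), 0) = Add(1571, 0) = 1571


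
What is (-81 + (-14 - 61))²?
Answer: 24336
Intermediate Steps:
(-81 + (-14 - 61))² = (-81 - 75)² = (-156)² = 24336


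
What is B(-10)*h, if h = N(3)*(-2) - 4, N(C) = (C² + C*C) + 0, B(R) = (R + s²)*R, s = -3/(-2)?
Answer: -3100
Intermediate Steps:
s = 3/2 (s = -3*(-½) = 3/2 ≈ 1.5000)
B(R) = R*(9/4 + R) (B(R) = (R + (3/2)²)*R = (R + 9/4)*R = (9/4 + R)*R = R*(9/4 + R))
N(C) = 2*C² (N(C) = (C² + C²) + 0 = 2*C² + 0 = 2*C²)
h = -40 (h = (2*3²)*(-2) - 4 = (2*9)*(-2) - 4 = 18*(-2) - 4 = -36 - 4 = -40)
B(-10)*h = ((¼)*(-10)*(9 + 4*(-10)))*(-40) = ((¼)*(-10)*(9 - 40))*(-40) = ((¼)*(-10)*(-31))*(-40) = (155/2)*(-40) = -3100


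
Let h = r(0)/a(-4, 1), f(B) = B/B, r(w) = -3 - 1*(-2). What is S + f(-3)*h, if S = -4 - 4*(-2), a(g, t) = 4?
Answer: 15/4 ≈ 3.7500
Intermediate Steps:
r(w) = -1 (r(w) = -3 + 2 = -1)
f(B) = 1
h = -1/4 ≈ -0.25000
S = 4 (S = -4 + 8 = 4)
S + f(-3)*h = 4 + 1*(-1/4) = 4 - 1/4 = 15/4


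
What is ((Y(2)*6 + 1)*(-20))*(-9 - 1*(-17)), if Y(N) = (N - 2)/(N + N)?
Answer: -160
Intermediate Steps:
Y(N) = (-2 + N)/(2*N) (Y(N) = (-2 + N)/((2*N)) = (-2 + N)*(1/(2*N)) = (-2 + N)/(2*N))
((Y(2)*6 + 1)*(-20))*(-9 - 1*(-17)) = ((((1/2)*(-2 + 2)/2)*6 + 1)*(-20))*(-9 - 1*(-17)) = ((((1/2)*(1/2)*0)*6 + 1)*(-20))*(-9 + 17) = ((0*6 + 1)*(-20))*8 = ((0 + 1)*(-20))*8 = (1*(-20))*8 = -20*8 = -160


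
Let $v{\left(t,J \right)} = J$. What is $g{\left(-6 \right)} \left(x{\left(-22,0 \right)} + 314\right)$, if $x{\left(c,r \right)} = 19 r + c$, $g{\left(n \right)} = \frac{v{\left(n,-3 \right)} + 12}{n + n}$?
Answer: $-219$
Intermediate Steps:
$g{\left(n \right)} = \frac{9}{2 n}$ ($g{\left(n \right)} = \frac{-3 + 12}{n + n} = \frac{9}{2 n}$)
$x{\left(c,r \right)} = c + 19 r$
$g{\left(-6 \right)} \left(x{\left(-22,0 \right)} + 314\right) = \frac{9}{2 \left(-6\right)} \left(\left(-22 + 19 \cdot 0\right) + 314\right) = \frac{9}{2} \left(- \frac{1}{6}\right) \left(\left(-22 + 0\right) + 314\right) = - \frac{3 \left(-22 + 314\right)}{4} = \left(- \frac{3}{4}\right) 292 = -219$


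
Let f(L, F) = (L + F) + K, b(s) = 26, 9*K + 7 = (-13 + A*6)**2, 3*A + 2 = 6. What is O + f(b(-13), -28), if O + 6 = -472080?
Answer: -472086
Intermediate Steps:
O = -472086 (O = -6 - 472080 = -472086)
A = 4/3 (A = -2/3 + (1/3)*6 = -2/3 + 2 = 4/3 ≈ 1.3333)
K = 2 (K = -7/9 + (-13 + (4/3)*6)**2/9 = -7/9 + (-13 + 8)**2/9 = -7/9 + (1/9)*(-5)**2 = -7/9 + (1/9)*25 = -7/9 + 25/9 = 2)
f(L, F) = 2 + F + L (f(L, F) = (L + F) + 2 = (F + L) + 2 = 2 + F + L)
O + f(b(-13), -28) = -472086 + (2 - 28 + 26) = -472086 + 0 = -472086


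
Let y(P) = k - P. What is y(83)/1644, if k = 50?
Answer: -11/548 ≈ -0.020073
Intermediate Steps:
y(P) = 50 - P
y(83)/1644 = (50 - 1*83)/1644 = (50 - 83)*(1/1644) = -33*1/1644 = -11/548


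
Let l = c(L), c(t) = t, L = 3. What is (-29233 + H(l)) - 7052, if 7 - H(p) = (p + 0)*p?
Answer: -36287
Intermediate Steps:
l = 3
H(p) = 7 - p² (H(p) = 7 - (p + 0)*p = 7 - p*p = 7 - p²)
(-29233 + H(l)) - 7052 = (-29233 + (7 - 1*3²)) - 7052 = (-29233 + (7 - 1*9)) - 7052 = (-29233 + (7 - 9)) - 7052 = (-29233 - 2) - 7052 = -29235 - 7052 = -36287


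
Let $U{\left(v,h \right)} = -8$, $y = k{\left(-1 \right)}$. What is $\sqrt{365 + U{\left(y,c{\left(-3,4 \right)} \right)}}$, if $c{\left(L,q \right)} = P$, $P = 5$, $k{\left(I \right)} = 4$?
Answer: $\sqrt{357} \approx 18.894$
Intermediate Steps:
$c{\left(L,q \right)} = 5$
$y = 4$
$\sqrt{365 + U{\left(y,c{\left(-3,4 \right)} \right)}} = \sqrt{365 - 8} = \sqrt{357}$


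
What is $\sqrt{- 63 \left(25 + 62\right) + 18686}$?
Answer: $\sqrt{13205} \approx 114.91$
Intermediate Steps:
$\sqrt{- 63 \left(25 + 62\right) + 18686} = \sqrt{\left(-63\right) 87 + 18686} = \sqrt{-5481 + 18686} = \sqrt{13205}$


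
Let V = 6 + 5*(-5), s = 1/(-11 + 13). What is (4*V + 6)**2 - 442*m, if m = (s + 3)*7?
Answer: -5929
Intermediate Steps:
s = 1/2 ≈ 0.50000
V = -19 (V = 6 - 25 = -19)
m = 49/2 (m = (1/2 + 3)*7 = (7/2)*7 = 49/2 ≈ 24.500)
(4*V + 6)**2 - 442*m = (4*(-19) + 6)**2 - 442*49/2 = (-76 + 6)**2 - 10829 = (-70)**2 - 10829 = 4900 - 10829 = -5929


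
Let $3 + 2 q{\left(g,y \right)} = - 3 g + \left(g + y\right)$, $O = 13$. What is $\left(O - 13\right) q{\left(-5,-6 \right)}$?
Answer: $0$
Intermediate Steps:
$q{\left(g,y \right)} = - \frac{3}{2} + \frac{y}{2} - g$ ($q{\left(g,y \right)} = - \frac{3}{2} + \frac{- 3 g + \left(g + y\right)}{2} = - \frac{3}{2} + \frac{y - 2 g}{2} = - \frac{3}{2} - \left(g - \frac{y}{2}\right) = - \frac{3}{2} + \frac{y}{2} - g$)
$\left(O - 13\right) q{\left(-5,-6 \right)} = \left(13 - 13\right) \left(- \frac{3}{2} + \frac{1}{2} \left(-6\right) - -5\right) = 0 \left(- \frac{3}{2} - 3 + 5\right) = 0 \cdot \frac{1}{2} = 0$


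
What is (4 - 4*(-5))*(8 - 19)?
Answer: -264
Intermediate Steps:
(4 - 4*(-5))*(8 - 19) = (4 + 20)*(-11) = 24*(-11) = -264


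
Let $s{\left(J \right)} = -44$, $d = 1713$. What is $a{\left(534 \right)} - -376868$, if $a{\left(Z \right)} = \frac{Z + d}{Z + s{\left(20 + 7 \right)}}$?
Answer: $\frac{26381081}{70} \approx 3.7687 \cdot 10^{5}$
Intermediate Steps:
$a{\left(Z \right)} = \frac{1713 + Z}{-44 + Z}$ ($a{\left(Z \right)} = \frac{Z + 1713}{Z - 44} = \frac{1713 + Z}{-44 + Z}$)
$a{\left(534 \right)} - -376868 = \frac{1713 + 534}{-44 + 534} - -376868 = \frac{1}{490} \cdot 2247 + 376868 = \frac{321}{70} + 376868 = \frac{26381081}{70}$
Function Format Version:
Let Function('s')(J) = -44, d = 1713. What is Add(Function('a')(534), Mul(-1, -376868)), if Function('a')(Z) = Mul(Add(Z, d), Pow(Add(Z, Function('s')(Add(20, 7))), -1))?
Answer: Rational(26381081, 70) ≈ 3.7687e+5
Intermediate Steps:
Function('a')(Z) = Mul(Pow(Add(-44, Z), -1), Add(1713, Z)) (Function('a')(Z) = Mul(Add(Z, 1713), Pow(Add(Z, -44), -1)) = Mul(Add(1713, Z), Pow(Add(-44, Z), -1)) = Mul(Pow(Add(-44, Z), -1), Add(1713, Z)))
Add(Function('a')(534), Mul(-1, -376868)) = Add(Mul(Pow(Add(-44, 534), -1), Add(1713, 534)), Mul(-1, -376868)) = Add(Mul(Pow(490, -1), 2247), 376868) = Add(Mul(Rational(1, 490), 2247), 376868) = Add(Rational(321, 70), 376868) = Rational(26381081, 70)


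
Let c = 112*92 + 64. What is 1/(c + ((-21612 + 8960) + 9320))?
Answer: 1/7036 ≈ 0.00014213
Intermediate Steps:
c = 10368 (c = 10304 + 64 = 10368)
1/(c + ((-21612 + 8960) + 9320)) = 1/(10368 + ((-21612 + 8960) + 9320)) = 1/(10368 + (-12652 + 9320)) = 1/(10368 - 3332) = 1/7036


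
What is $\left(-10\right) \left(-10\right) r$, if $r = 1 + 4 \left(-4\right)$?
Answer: $-1500$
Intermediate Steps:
$r = -15$ ($r = 1 - 16 = -15$)
$\left(-10\right) \left(-10\right) r = \left(-10\right) \left(-10\right) \left(-15\right) = 100 \left(-15\right) = -1500$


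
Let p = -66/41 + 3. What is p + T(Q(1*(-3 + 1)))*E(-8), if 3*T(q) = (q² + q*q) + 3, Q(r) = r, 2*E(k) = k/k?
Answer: 793/246 ≈ 3.2236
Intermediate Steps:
E(k) = ½ (E(k) = (k/k)/2 = (½)*1 = ½)
T(q) = 1 + 2*q²/3 (T(q) = ((q² + q*q) + 3)/3 = ((q² + q²) + 3)/3 = (2*q² + 3)/3 = (3 + 2*q²)/3 = 1 + 2*q²/3)
p = 57/41 (p = -66*1/41 + 3 = -66/41 + 3 = 57/41 ≈ 1.3902)
p + T(Q(1*(-3 + 1)))*E(-8) = 57/41 + (1 + 2*(1*(-3 + 1))²/3)*(½) = 57/41 + (1 + 2*(1*(-2))²/3)*(½) = 57/41 + (1 + (⅔)*(-2)²)*(½) = 57/41 + (1 + (⅔)*4)*(½) = 57/41 + (1 + 8/3)*(½) = 57/41 + (11/3)*(½) = 57/41 + 11/6 = 793/246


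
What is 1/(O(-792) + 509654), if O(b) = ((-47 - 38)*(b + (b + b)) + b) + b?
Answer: 1/710030 ≈ 1.4084e-6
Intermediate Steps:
O(b) = -253*b (O(b) = (-85*(b + 2*b) + b) + b = (-255*b + b) + b = -254*b + b = -253*b)
1/(O(-792) + 509654) = 1/(-253*(-792) + 509654) = 1/(200376 + 509654) = 1/710030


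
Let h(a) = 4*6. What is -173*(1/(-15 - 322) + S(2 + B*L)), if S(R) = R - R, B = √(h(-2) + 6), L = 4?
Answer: 173/337 ≈ 0.51335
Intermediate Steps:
h(a) = 24
B = √30 (B = √(24 + 6) = √30 ≈ 5.4772)
S(R) = 0
-173*(1/(-15 - 322) + S(2 + B*L)) = -173*(1/(-15 - 322) + 0) = -173*(1/(-337) + 0) = -173*(-1/337 + 0) = -173*(-1/337) = 173/337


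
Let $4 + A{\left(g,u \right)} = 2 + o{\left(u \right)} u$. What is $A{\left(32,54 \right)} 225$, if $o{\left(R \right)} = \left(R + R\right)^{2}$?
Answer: $141717150$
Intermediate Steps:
$o{\left(R \right)} = 4 R^{2}$ ($o{\left(R \right)} = \left(2 R\right)^{2} = 4 R^{2}$)
$A{\left(g,u \right)} = -2 + 4 u^{3}$ ($A{\left(g,u \right)} = -4 + \left(2 + 4 u^{2} u\right) = -4 + \left(2 + 4 u^{3}\right) = -2 + 4 u^{3}$)
$A{\left(32,54 \right)} 225 = \left(-2 + 4 \cdot 54^{3}\right) 225 = \left(-2 + 4 \cdot 157464\right) 225 = \left(-2 + 629856\right) 225 = 629854 \cdot 225 = 141717150$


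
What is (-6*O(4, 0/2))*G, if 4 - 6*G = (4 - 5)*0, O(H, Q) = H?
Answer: -16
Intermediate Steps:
G = ⅔ (G = ⅔ - (4 - 5)*0/6 = ⅔ - (-1)*0/6 = ⅔ - ⅙*0 = ⅔ + 0 = ⅔ ≈ 0.66667)
(-6*O(4, 0/2))*G = -6*4*(⅔) = -24*⅔ = -16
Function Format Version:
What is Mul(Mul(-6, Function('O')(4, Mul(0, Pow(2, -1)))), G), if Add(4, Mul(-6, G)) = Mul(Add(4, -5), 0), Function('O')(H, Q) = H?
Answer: -16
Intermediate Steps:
G = Rational(2, 3) (G = Add(Rational(2, 3), Mul(Rational(-1, 6), Mul(Add(4, -5), 0))) = Add(Rational(2, 3), Mul(Rational(-1, 6), Mul(-1, 0))) = Add(Rational(2, 3), Mul(Rational(-1, 6), 0)) = Add(Rational(2, 3), 0) = Rational(2, 3) ≈ 0.66667)
Mul(Mul(-6, Function('O')(4, Mul(0, Pow(2, -1)))), G) = Mul(Mul(-6, 4), Rational(2, 3)) = Mul(-24, Rational(2, 3)) = -16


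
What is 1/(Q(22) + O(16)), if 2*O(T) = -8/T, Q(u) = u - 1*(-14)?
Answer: 4/143 ≈ 0.027972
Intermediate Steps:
Q(u) = 14 + u (Q(u) = u + 14 = 14 + u)
O(T) = -4/T (O(T) = (-8/T)/2 = -4/T)
1/(Q(22) + O(16)) = 1/((14 + 22) - 4/16) = 1/(36 - 4*1/16) = 1/(36 - ¼) = 1/(143/4) = 4/143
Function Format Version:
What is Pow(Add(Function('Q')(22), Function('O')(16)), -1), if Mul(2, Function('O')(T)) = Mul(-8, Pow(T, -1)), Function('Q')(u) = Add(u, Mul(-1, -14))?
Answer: Rational(4, 143) ≈ 0.027972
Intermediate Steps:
Function('Q')(u) = Add(14, u) (Function('Q')(u) = Add(u, 14) = Add(14, u))
Function('O')(T) = Mul(-4, Pow(T, -1)) (Function('O')(T) = Mul(Rational(1, 2), Mul(-8, Pow(T, -1))) = Mul(-4, Pow(T, -1)))
Pow(Add(Function('Q')(22), Function('O')(16)), -1) = Pow(Add(Add(14, 22), Mul(-4, Pow(16, -1))), -1) = Pow(Add(36, Mul(-4, Rational(1, 16))), -1) = Pow(Add(36, Rational(-1, 4)), -1) = Pow(Rational(143, 4), -1) = Rational(4, 143)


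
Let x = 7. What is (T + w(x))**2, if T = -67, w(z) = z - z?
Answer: 4489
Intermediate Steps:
w(z) = 0
(T + w(x))**2 = (-67 + 0)**2 = (-67)**2 = 4489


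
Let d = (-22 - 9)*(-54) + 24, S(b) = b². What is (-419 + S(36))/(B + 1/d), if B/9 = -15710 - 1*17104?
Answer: -1489146/501463547 ≈ -0.0029696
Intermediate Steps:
B = -295326 (B = 9*(-15710 - 1*17104) = 9*(-15710 - 17104) = 9*(-32814) = -295326)
d = 1698 (d = -31*(-54) + 24 = 1674 + 24 = 1698)
(-419 + S(36))/(B + 1/d) = (-419 + 36²)/(-295326 + 1/1698) = (-419 + 1296)/(-295326 + 1/1698) = 877/(-501463547/1698) = 877*(-1698/501463547) = -1489146/501463547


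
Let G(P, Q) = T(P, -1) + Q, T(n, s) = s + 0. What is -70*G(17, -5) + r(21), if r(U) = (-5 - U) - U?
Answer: 373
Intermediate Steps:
T(n, s) = s
r(U) = -5 - 2*U
G(P, Q) = -1 + Q
-70*G(17, -5) + r(21) = -70*(-1 - 5) + (-5 - 2*21) = -70*(-6) + (-5 - 42) = 420 - 47 = 373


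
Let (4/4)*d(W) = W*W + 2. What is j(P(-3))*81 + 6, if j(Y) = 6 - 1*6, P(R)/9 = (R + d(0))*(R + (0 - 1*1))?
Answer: 6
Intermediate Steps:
d(W) = 2 + W² (d(W) = W*W + 2 = W² + 2 = 2 + W²)
P(R) = 9*(-1 + R)*(2 + R) (P(R) = 9*((R + (2 + 0²))*(R + (0 - 1*1))) = 9*((R + (2 + 0))*(R + (0 - 1))) = 9*((R + 2)*(R - 1)) = 9*((2 + R)*(-1 + R)) = 9*((-1 + R)*(2 + R)) = 9*(-1 + R)*(2 + R))
j(Y) = 0 (j(Y) = 6 - 6 = 0)
j(P(-3))*81 + 6 = 0*81 + 6 = 0 + 6 = 6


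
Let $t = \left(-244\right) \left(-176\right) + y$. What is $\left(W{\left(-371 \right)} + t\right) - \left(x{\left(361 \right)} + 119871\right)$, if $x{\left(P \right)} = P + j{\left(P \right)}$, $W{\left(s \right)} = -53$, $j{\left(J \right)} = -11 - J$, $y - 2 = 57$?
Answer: $-76910$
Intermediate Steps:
$y = 59$ ($y = 2 + 57 = 59$)
$t = 43003$ ($t = \left(-244\right) \left(-176\right) + 59 = 42944 + 59 = 43003$)
$x{\left(P \right)} = -11$ ($x{\left(P \right)} = P - \left(11 + P\right) = -11$)
$\left(W{\left(-371 \right)} + t\right) - \left(x{\left(361 \right)} + 119871\right) = \left(-53 + 43003\right) - \left(-11 + 119871\right) = 42950 - 119860 = -76910$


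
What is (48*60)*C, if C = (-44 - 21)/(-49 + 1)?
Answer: 3900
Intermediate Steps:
C = 65/48 (C = -65/(-48) = -65*(-1/48) = 65/48 ≈ 1.3542)
(48*60)*C = (48*60)*(65/48) = 2880*(65/48) = 3900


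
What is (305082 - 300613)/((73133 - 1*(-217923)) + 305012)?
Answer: 4469/596068 ≈ 0.0074975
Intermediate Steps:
(305082 - 300613)/((73133 - 1*(-217923)) + 305012) = 4469/((73133 + 217923) + 305012) = 4469/(291056 + 305012) = 4469/596068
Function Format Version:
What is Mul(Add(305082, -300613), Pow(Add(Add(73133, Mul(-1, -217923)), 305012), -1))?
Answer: Rational(4469, 596068) ≈ 0.0074975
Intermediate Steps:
Mul(Add(305082, -300613), Pow(Add(Add(73133, Mul(-1, -217923)), 305012), -1)) = Mul(4469, Pow(Add(Add(73133, 217923), 305012), -1)) = Mul(4469, Pow(Add(291056, 305012), -1)) = Mul(4469, Pow(596068, -1)) = Mul(4469, Rational(1, 596068)) = Rational(4469, 596068)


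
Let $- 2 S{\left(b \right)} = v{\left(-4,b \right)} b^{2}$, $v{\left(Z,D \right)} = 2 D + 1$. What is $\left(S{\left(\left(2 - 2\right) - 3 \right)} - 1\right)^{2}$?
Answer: $\frac{1849}{4} \approx 462.25$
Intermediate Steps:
$v{\left(Z,D \right)} = 1 + 2 D$
$S{\left(b \right)} = - \frac{b^{2} \left(1 + 2 b\right)}{2}$ ($S{\left(b \right)} = - \frac{\left(1 + 2 b\right) b^{2}}{2} = - \frac{b^{2} \left(1 + 2 b\right)}{2}$)
$\left(S{\left(\left(2 - 2\right) - 3 \right)} - 1\right)^{2} = \left(- \left(\left(2 - 2\right) - 3\right)^{2} \left(\frac{1}{2} + \left(\left(2 - 2\right) - 3\right)\right) - 1\right)^{2} = \left(- \left(0 - 3\right)^{2} \left(\frac{1}{2} + \left(0 - 3\right)\right) - 1\right)^{2} = \left(- \left(-3\right)^{2} \left(\frac{1}{2} - 3\right) - 1\right)^{2} = \left(\left(-1\right) 9 \left(- \frac{5}{2}\right) - 1\right)^{2} = \left(\frac{45}{2} - 1\right)^{2} = \left(\frac{43}{2}\right)^{2} = \frac{1849}{4}$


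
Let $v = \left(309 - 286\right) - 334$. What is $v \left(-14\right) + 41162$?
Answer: $45516$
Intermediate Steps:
$v = -311$ ($v = 23 - 334 = -311$)
$v \left(-14\right) + 41162 = \left(-311\right) \left(-14\right) + 41162 = 4354 + 41162 = 45516$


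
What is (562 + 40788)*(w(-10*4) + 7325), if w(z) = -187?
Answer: 295156300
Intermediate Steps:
(562 + 40788)*(w(-10*4) + 7325) = (562 + 40788)*(-187 + 7325) = 41350*7138 = 295156300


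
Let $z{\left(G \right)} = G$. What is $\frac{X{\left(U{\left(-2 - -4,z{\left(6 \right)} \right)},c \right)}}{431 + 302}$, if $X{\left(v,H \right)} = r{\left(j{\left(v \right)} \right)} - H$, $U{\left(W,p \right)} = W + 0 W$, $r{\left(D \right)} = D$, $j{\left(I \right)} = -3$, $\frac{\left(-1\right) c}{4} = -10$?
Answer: $- \frac{43}{733} \approx -0.058663$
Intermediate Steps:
$c = 40$ ($c = \left(-4\right) \left(-10\right) = 40$)
$U{\left(W,p \right)} = W$ ($U{\left(W,p \right)} = W + 0 = W$)
$X{\left(v,H \right)} = -3 - H$
$\frac{X{\left(U{\left(-2 - -4,z{\left(6 \right)} \right)},c \right)}}{431 + 302} = \frac{-3 - 40}{431 + 302} = \frac{-3 - 40}{733} = \frac{1}{733} \left(-43\right) = - \frac{43}{733}$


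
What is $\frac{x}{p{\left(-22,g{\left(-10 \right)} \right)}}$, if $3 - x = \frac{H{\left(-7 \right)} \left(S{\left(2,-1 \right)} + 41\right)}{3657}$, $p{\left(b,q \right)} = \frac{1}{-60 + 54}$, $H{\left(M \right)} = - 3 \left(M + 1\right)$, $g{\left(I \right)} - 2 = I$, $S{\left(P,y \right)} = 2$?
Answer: $- \frac{20394}{1219} \approx -16.73$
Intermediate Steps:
$g{\left(I \right)} = 2 + I$
$H{\left(M \right)} = -3 - 3 M$ ($H{\left(M \right)} = - 3 \left(1 + M\right) = -3 - 3 M$)
$p{\left(b,q \right)} = - \frac{1}{6}$ ($p{\left(b,q \right)} = \frac{1}{-6} = - \frac{1}{6}$)
$x = \frac{3399}{1219}$ ($x = 3 - \frac{\left(-3 - -21\right) \left(2 + 41\right)}{3657} = 3 - \left(-3 + 21\right) 43 \cdot \frac{1}{3657} = 3 - 18 \cdot 43 \cdot \frac{1}{3657} = 3 - 774 \cdot \frac{1}{3657} = 3 - \frac{258}{1219} = \frac{3399}{1219} \approx 2.7884$)
$\frac{x}{p{\left(-22,g{\left(-10 \right)} \right)}} = \frac{3399}{1219 \left(- \frac{1}{6}\right)} = \frac{3399}{1219} \left(-6\right) = - \frac{20394}{1219}$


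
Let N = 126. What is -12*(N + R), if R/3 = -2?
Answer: -1440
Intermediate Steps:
R = -6 (R = 3*(-2) = -6)
-12*(N + R) = -12*(126 - 6) = -12*120 = -1440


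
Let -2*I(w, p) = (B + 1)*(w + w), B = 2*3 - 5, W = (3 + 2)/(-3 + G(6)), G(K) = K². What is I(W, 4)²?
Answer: 100/1089 ≈ 0.091827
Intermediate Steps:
W = 5/33 (W = (3 + 2)/(-3 + 6²) = 5/(-3 + 36) = 5/33 ≈ 0.15152)
B = 1 (B = 6 - 5 = 1)
I(w, p) = -2*w (I(w, p) = -(1 + 1)*(w + w)/2 = -2*w)
I(W, 4)² = (-2*5/33)² = (-10/33)² = 100/1089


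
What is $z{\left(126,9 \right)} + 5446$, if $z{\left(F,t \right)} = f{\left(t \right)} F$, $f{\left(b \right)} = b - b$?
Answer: $5446$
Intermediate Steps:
$f{\left(b \right)} = 0$
$z{\left(F,t \right)} = 0$ ($z{\left(F,t \right)} = 0 F = 0$)
$z{\left(126,9 \right)} + 5446 = 0 + 5446 = 5446$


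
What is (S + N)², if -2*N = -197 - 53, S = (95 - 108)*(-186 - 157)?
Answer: 21013056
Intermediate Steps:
S = 4459 (S = -13*(-343) = 4459)
N = 125 (N = -(-197 - 53)/2 = -½*(-250) = 125)
(S + N)² = (4459 + 125)² = 4584² = 21013056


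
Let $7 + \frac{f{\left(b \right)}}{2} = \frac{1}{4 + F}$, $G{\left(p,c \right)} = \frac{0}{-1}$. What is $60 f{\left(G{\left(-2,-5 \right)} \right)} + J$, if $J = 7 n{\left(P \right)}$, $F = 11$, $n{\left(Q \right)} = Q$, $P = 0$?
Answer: $-832$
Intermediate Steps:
$G{\left(p,c \right)} = 0$ ($G{\left(p,c \right)} = 0 \left(-1\right) = 0$)
$f{\left(b \right)} = - \frac{208}{15}$ ($f{\left(b \right)} = -14 + \frac{2}{4 + 11} = -14 + \frac{2}{15} = - \frac{208}{15}$)
$J = 0$ ($J = 7 \cdot 0 = 0$)
$60 f{\left(G{\left(-2,-5 \right)} \right)} + J = 60 \left(- \frac{208}{15}\right) + 0 = -832 + 0 = -832$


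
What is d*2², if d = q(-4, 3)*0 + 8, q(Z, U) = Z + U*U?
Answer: 32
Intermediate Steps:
q(Z, U) = Z + U²
d = 8 (d = (-4 + 3²)*0 + 8 = (-4 + 9)*0 + 8 = 5*0 + 8 = 0 + 8 = 8)
d*2² = 8*2² = 8*4 = 32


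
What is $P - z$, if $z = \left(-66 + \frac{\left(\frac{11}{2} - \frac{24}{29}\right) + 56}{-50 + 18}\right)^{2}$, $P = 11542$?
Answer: $\frac{23879362687}{3444736} \approx 6932.1$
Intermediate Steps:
$z = \frac{15879780225}{3444736}$ ($z = \left(-66 + \frac{\left(11 \cdot \frac{1}{2} - \frac{24}{29}\right) + 56}{-32}\right)^{2} = \left(-66 + \left(\left(\frac{11}{2} - \frac{24}{29}\right) + 56\right) \left(- \frac{1}{32}\right)\right)^{2} = \left(-66 + \left(\frac{271}{58} + 56\right) \left(- \frac{1}{32}\right)\right)^{2} = \left(-66 + \frac{3519}{58} \left(- \frac{1}{32}\right)\right)^{2} = \left(-66 - \frac{3519}{1856}\right)^{2} = \left(- \frac{126015}{1856}\right)^{2} = \frac{15879780225}{3444736} \approx 4609.9$)
$P - z = 11542 - \frac{15879780225}{3444736} = \frac{23879362687}{3444736}$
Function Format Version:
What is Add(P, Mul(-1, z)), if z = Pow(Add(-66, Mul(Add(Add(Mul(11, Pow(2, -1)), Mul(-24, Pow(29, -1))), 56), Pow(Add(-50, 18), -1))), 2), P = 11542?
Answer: Rational(23879362687, 3444736) ≈ 6932.1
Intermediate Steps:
z = Rational(15879780225, 3444736) (z = Pow(Add(-66, Mul(Add(Add(Mul(11, Rational(1, 2)), Mul(-24, Rational(1, 29))), 56), Pow(-32, -1))), 2) = Pow(Add(-66, Mul(Add(Add(Rational(11, 2), Rational(-24, 29)), 56), Rational(-1, 32))), 2) = Pow(Add(-66, Mul(Add(Rational(271, 58), 56), Rational(-1, 32))), 2) = Pow(Add(-66, Mul(Rational(3519, 58), Rational(-1, 32))), 2) = Pow(Add(-66, Rational(-3519, 1856)), 2) = Pow(Rational(-126015, 1856), 2) = Rational(15879780225, 3444736) ≈ 4609.9)
Add(P, Mul(-1, z)) = Add(11542, Mul(-1, Rational(15879780225, 3444736))) = Add(11542, Rational(-15879780225, 3444736)) = Rational(23879362687, 3444736)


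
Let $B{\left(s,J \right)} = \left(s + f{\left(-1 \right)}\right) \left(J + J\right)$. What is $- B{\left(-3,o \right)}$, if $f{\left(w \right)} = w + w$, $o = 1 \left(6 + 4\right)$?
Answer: $100$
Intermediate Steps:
$o = 10$ ($o = 1 \cdot 10 = 10$)
$f{\left(w \right)} = 2 w$
$B{\left(s,J \right)} = 2 J \left(-2 + s\right)$ ($B{\left(s,J \right)} = \left(s + 2 \left(-1\right)\right) \left(J + J\right) = \left(s - 2\right) 2 J = \left(-2 + s\right) 2 J = 2 J \left(-2 + s\right)$)
$- B{\left(-3,o \right)} = - 2 \cdot 10 \left(-2 - 3\right) = - 2 \cdot 10 \left(-5\right) = \left(-1\right) \left(-100\right) = 100$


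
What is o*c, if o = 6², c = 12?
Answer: 432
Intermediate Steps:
o = 36
o*c = 36*12 = 432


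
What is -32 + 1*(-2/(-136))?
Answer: -2175/68 ≈ -31.985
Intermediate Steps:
-32 + 1*(-2/(-136)) = -32 + 1*(-2*(-1/136)) = -32 + 1*(1/68) = -32 + 1/68 = -2175/68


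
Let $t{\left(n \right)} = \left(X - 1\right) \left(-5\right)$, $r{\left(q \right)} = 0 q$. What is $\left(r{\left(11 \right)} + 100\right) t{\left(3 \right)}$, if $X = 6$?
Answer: $-2500$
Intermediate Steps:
$r{\left(q \right)} = 0$
$t{\left(n \right)} = -25$ ($t{\left(n \right)} = \left(6 - 1\right) \left(-5\right) = 5 \left(-5\right) = -25$)
$\left(r{\left(11 \right)} + 100\right) t{\left(3 \right)} = \left(0 + 100\right) \left(-25\right) = 100 \left(-25\right) = -2500$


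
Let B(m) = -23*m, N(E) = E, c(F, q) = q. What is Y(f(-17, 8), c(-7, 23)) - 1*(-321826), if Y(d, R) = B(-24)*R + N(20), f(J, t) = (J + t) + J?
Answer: 334542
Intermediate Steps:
f(J, t) = t + 2*J
Y(d, R) = 20 + 552*R (Y(d, R) = (-23*(-24))*R + 20 = 552*R + 20 = 20 + 552*R)
Y(f(-17, 8), c(-7, 23)) - 1*(-321826) = (20 + 552*23) - 1*(-321826) = (20 + 12696) + 321826 = 12716 + 321826 = 334542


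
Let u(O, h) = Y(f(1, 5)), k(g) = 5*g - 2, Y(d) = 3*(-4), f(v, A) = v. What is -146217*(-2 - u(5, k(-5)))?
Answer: -1462170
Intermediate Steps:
Y(d) = -12
k(g) = -2 + 5*g
u(O, h) = -12
-146217*(-2 - u(5, k(-5))) = -146217*(-2 - 1*(-12)) = -146217*(-2 + 12) = -146217*10 = -2397*610 = -1462170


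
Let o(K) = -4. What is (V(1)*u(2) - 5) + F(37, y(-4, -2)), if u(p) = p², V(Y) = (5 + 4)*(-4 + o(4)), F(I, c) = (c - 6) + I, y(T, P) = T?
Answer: -266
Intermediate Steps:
F(I, c) = -6 + I + c (F(I, c) = (-6 + c) + I = -6 + I + c)
V(Y) = -72 (V(Y) = (5 + 4)*(-4 - 4) = 9*(-8) = -72)
(V(1)*u(2) - 5) + F(37, y(-4, -2)) = (-72*2² - 5) + (-6 + 37 - 4) = (-72*4 - 5) + 27 = (-288 - 5) + 27 = -293 + 27 = -266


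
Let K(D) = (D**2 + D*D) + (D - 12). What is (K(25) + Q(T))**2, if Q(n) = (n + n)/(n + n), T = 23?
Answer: 1597696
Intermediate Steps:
Q(n) = 1 (Q(n) = (2*n)/((2*n)) = (2*n)*(1/(2*n)) = 1)
K(D) = -12 + D + 2*D**2 (K(D) = (D**2 + D**2) + (-12 + D) = 2*D**2 + (-12 + D) = -12 + D + 2*D**2)
(K(25) + Q(T))**2 = ((-12 + 25 + 2*25**2) + 1)**2 = ((-12 + 25 + 2*625) + 1)**2 = ((-12 + 25 + 1250) + 1)**2 = (1263 + 1)**2 = 1264**2 = 1597696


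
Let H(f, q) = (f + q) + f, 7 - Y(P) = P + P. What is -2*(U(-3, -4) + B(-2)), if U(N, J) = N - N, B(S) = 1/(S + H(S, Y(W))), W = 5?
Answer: 2/9 ≈ 0.22222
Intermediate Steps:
Y(P) = 7 - 2*P (Y(P) = 7 - (P + P) = 7 - 2*P)
H(f, q) = q + 2*f
B(S) = 1/(-3 + 3*S) (B(S) = 1/(S + ((7 - 2*5) + 2*S)) = 1/(S + ((7 - 10) + 2*S)) = 1/(S + (-3 + 2*S)) = 1/(-3 + 3*S))
U(N, J) = 0
-2*(U(-3, -4) + B(-2)) = -2*(0 + 1/(3*(-1 - 2))) = -2*(0 + (⅓)/(-3)) = -2*(0 + (⅓)*(-⅓)) = -2*(0 - ⅑) = -2*(-⅑) = 2/9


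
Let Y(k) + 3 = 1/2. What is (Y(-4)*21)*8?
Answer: -420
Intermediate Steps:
Y(k) = -5/2 (Y(k) = -3 + 1/2 = -5/2)
(Y(-4)*21)*8 = -5/2*21*8 = -105/2*8 = -420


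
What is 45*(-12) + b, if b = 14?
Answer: -526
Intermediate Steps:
45*(-12) + b = 45*(-12) + 14 = -540 + 14 = -526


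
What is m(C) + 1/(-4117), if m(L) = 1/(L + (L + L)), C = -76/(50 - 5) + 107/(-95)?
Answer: -1175752/9909619 ≈ -0.11865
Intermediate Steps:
C = -2407/855 (C = -76/45 + 107*(-1/95) = -76*1/45 - 107/95 = -76/45 - 107/95 = -2407/855 ≈ -2.8152)
m(L) = 1/(3*L) (m(L) = 1/(L + 2*L) = 1/(3*L))
m(C) + 1/(-4117) = 1/(3*(-2407/855)) + 1/(-4117) = (1/3)*(-855/2407) - 1/4117 = -285/2407 - 1/4117 = -1175752/9909619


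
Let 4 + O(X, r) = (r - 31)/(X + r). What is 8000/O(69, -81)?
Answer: 1500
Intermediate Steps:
O(X, r) = -4 + (-31 + r)/(X + r) (O(X, r) = -4 + (r - 31)/(X + r) = -4 + (-31 + r)/(X + r))
8000/O(69, -81) = 8000/(((-31 - 4*69 - 3*(-81))/(69 - 81))) = 8000/(((-31 - 276 + 243)/(-12))) = 8000/((-1/12*(-64))) = 8000/(16/3) = 8000*(3/16) = 1500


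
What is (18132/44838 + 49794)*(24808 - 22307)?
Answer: 930656073584/7473 ≈ 1.2454e+8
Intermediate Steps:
(18132/44838 + 49794)*(24808 - 22307) = (18132*(1/44838) + 49794)*2501 = (3022/7473 + 49794)*2501 = (372113584/7473)*2501 = 930656073584/7473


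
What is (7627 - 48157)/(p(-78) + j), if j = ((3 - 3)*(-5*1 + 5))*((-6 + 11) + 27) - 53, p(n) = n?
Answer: 40530/131 ≈ 309.39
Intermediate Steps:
j = -53 (j = (0*(-5 + 5))*(5 + 27) - 53 = (0*0)*32 - 53 = 0*32 - 53 = 0 - 53 = -53)
(7627 - 48157)/(p(-78) + j) = (7627 - 48157)/(-78 - 53) = -40530/(-131) = -40530*(-1/131) = 40530/131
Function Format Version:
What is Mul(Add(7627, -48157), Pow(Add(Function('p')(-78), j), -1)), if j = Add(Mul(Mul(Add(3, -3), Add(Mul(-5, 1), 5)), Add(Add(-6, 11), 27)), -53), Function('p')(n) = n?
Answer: Rational(40530, 131) ≈ 309.39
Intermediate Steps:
j = -53 (j = Add(Mul(Mul(0, Add(-5, 5)), Add(5, 27)), -53) = Add(Mul(Mul(0, 0), 32), -53) = Add(Mul(0, 32), -53) = Add(0, -53) = -53)
Mul(Add(7627, -48157), Pow(Add(Function('p')(-78), j), -1)) = Mul(Add(7627, -48157), Pow(Add(-78, -53), -1)) = Mul(-40530, Pow(-131, -1)) = Mul(-40530, Rational(-1, 131)) = Rational(40530, 131)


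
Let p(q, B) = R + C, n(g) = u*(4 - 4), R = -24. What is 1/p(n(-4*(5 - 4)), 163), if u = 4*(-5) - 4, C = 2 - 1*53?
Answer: -1/75 ≈ -0.013333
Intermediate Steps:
C = -51 (C = 2 - 53 = -51)
u = -24 (u = -20 - 4 = -24)
n(g) = 0 (n(g) = -24*(4 - 4) = -24*0 = 0)
p(q, B) = -75 (p(q, B) = -24 - 51 = -75)
1/p(n(-4*(5 - 4)), 163) = 1/(-75) = -1/75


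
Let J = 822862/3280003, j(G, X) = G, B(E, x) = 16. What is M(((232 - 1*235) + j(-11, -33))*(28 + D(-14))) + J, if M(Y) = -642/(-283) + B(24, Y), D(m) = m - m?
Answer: 17190485456/928240849 ≈ 18.519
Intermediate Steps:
D(m) = 0
M(Y) = 5170/283 (M(Y) = -642/(-283) + 16 = -642*(-1/283) + 16 = 642/283 + 16 = 5170/283)
J = 822862/3280003 (J = 822862*(1/3280003) = 822862/3280003 ≈ 0.25087)
M(((232 - 1*235) + j(-11, -33))*(28 + D(-14))) + J = 5170/283 + 822862/3280003 = 17190485456/928240849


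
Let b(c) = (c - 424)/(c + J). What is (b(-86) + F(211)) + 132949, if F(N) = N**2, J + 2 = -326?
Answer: 12245515/69 ≈ 1.7747e+5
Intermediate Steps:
J = -328 (J = -2 - 326 = -328)
b(c) = (-424 + c)/(-328 + c) (b(c) = (c - 424)/(c - 328) = (-424 + c)/(-328 + c))
(b(-86) + F(211)) + 132949 = ((-424 - 86)/(-328 - 86) + 211**2) + 132949 = (-510/(-414) + 44521) + 132949 = (-1/414*(-510) + 44521) + 132949 = (85/69 + 44521) + 132949 = 3072034/69 + 132949 = 12245515/69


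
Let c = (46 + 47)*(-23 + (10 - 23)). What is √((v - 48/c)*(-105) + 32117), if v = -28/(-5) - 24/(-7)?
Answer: √269567661/93 ≈ 176.54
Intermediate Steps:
v = 316/35 (v = -28*(-⅕) - 24*(-⅐) = 28/5 + 24/7 = 316/35 ≈ 9.0286)
c = -3348 (c = 93*(-23 - 13) = 93*(-36) = -3348)
√((v - 48/c)*(-105) + 32117) = √((316/35 - 48/(-3348))*(-105) + 32117) = √((316/35 - 48*(-1/3348))*(-105) + 32117) = √((316/35 + 4/279)*(-105) + 32117) = √((88304/9765)*(-105) + 32117) = √(-88304/93 + 32117) = √(2898577/93) = √269567661/93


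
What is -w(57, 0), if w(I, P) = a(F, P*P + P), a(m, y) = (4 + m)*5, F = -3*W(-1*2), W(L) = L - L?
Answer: -20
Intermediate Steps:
W(L) = 0
F = 0 (F = -3*0 = 0)
a(m, y) = 20 + 5*m
w(I, P) = 20 (w(I, P) = 20 + 5*0 = 20 + 0 = 20)
-w(57, 0) = -1*20 = -20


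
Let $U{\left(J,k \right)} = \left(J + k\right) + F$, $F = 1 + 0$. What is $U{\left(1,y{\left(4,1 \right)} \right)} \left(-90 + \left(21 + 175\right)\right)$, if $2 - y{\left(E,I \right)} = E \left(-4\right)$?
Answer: $2120$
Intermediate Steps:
$F = 1$
$y{\left(E,I \right)} = 2 + 4 E$ ($y{\left(E,I \right)} = 2 - E \left(-4\right) = 2 - - 4 E = 2 + 4 E$)
$U{\left(J,k \right)} = 1 + J + k$ ($U{\left(J,k \right)} = \left(J + k\right) + 1 = 1 + J + k$)
$U{\left(1,y{\left(4,1 \right)} \right)} \left(-90 + \left(21 + 175\right)\right) = \left(1 + 1 + \left(2 + 4 \cdot 4\right)\right) \left(-90 + \left(21 + 175\right)\right) = \left(1 + 1 + \left(2 + 16\right)\right) \left(-90 + 196\right) = \left(1 + 1 + 18\right) 106 = 20 \cdot 106 = 2120$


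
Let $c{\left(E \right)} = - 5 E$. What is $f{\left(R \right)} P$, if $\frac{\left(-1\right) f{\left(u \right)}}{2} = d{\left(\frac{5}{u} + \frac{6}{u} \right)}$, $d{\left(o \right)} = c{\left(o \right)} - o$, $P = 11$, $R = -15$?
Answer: $- \frac{484}{5} \approx -96.8$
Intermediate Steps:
$d{\left(o \right)} = - 6 o$ ($d{\left(o \right)} = - 5 o - o = - 6 o$)
$f{\left(u \right)} = \frac{132}{u}$ ($f{\left(u \right)} = - 2 \left(- 6 \left(\frac{5}{u} + \frac{6}{u}\right)\right) = - 2 \left(- 6 \frac{11}{u}\right) = - 2 \left(- \frac{66}{u}\right) = \frac{132}{u}$)
$f{\left(R \right)} P = \frac{132}{-15} \cdot 11 = 132 \left(- \frac{1}{15}\right) 11 = \left(- \frac{44}{5}\right) 11 = - \frac{484}{5}$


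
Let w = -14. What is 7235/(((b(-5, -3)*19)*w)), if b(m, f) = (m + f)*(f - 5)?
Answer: -7235/17024 ≈ -0.42499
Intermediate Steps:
b(m, f) = (-5 + f)*(f + m) (b(m, f) = (f + m)*(-5 + f) = (-5 + f)*(f + m))
7235/(((b(-5, -3)*19)*w)) = 7235/(((((-3)² - 5*(-3) - 5*(-5) - 3*(-5))*19)*(-14))) = 7235/((((9 + 15 + 25 + 15)*19)*(-14))) = 7235/(((64*19)*(-14))) = 7235/((1216*(-14))) = 7235/(-17024) = 7235*(-1/17024) = -7235/17024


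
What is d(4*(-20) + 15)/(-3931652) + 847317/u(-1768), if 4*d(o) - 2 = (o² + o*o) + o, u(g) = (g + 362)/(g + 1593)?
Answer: 1165974446293339/11055805424 ≈ 1.0546e+5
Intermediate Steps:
u(g) = (362 + g)/(1593 + g)
d(o) = ½ + o²/2 + o/4 (d(o) = ½ + ((o² + o*o) + o)/4 = ½ + ((o² + o²) + o)/4 = ½ + (2*o² + o)/4 = ½ + (o + 2*o²)/4 = ½ + (o²/2 + o/4) = ½ + o²/2 + o/4)
d(4*(-20) + 15)/(-3931652) + 847317/u(-1768) = (½ + (4*(-20) + 15)²/2 + (4*(-20) + 15)/4)/(-3931652) + 847317/(((362 - 1768)/(1593 - 1768))) = (½ + (-80 + 15)²/2 + (-80 + 15)/4)*(-1/3931652) + 847317/((-1406/(-175))) = (½ + (½)*(-65)² + (¼)*(-65))*(-1/3931652) + 847317/((-1/175*(-1406))) = (½ + (½)*4225 - 65/4)*(-1/3931652) + 847317/(1406/175) = (½ + 4225/2 - 65/4)*(-1/3931652) + 847317*(175/1406) = (8387/4)*(-1/3931652) + 148280475/1406 = -8387/15726608 + 148280475/1406 = 1165974446293339/11055805424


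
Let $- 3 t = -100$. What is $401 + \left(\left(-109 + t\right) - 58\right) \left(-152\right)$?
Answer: $\frac{62155}{3} \approx 20718.0$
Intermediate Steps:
$t = \frac{100}{3}$ ($t = \left(- \frac{1}{3}\right) \left(-100\right) = \frac{100}{3} \approx 33.333$)
$401 + \left(\left(-109 + t\right) - 58\right) \left(-152\right) = 401 + \left(\left(-109 + \frac{100}{3}\right) - 58\right) \left(-152\right) = 401 + \left(- \frac{227}{3} - 58\right) \left(-152\right) = 401 - - \frac{60952}{3} = 401 + \frac{60952}{3} = \frac{62155}{3}$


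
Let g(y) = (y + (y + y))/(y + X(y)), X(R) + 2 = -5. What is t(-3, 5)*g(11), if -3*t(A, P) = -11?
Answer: 121/4 ≈ 30.250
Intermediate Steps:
X(R) = -7 (X(R) = -2 - 5 = -7)
t(A, P) = 11/3 (t(A, P) = -⅓*(-11) = 11/3)
g(y) = 3*y/(-7 + y) (g(y) = (y + (y + y))/(y - 7) = (y + 2*y)/(-7 + y) = (3*y)/(-7 + y) = 3*y/(-7 + y))
t(-3, 5)*g(11) = 11*(3*11/(-7 + 11))/3 = 11*(3*11/4)/3 = 11*(3*11*(¼))/3 = (11/3)*(33/4) = 121/4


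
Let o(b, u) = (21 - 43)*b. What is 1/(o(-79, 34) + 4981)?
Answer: 1/6719 ≈ 0.00014883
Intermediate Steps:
o(b, u) = -22*b
1/(o(-79, 34) + 4981) = 1/(-22*(-79) + 4981) = 1/(1738 + 4981) = 1/6719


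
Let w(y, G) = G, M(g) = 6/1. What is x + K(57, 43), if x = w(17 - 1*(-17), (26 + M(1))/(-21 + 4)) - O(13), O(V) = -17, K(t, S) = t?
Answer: 1226/17 ≈ 72.118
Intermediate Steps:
M(g) = 6 (M(g) = 6*1 = 6)
x = 257/17 (x = (26 + 6)/(-21 + 4) - 1*(-17) = 32/(-17) + 17 = 32*(-1/17) + 17 = -32/17 + 17 = 257/17 ≈ 15.118)
x + K(57, 43) = 257/17 + 57 = 1226/17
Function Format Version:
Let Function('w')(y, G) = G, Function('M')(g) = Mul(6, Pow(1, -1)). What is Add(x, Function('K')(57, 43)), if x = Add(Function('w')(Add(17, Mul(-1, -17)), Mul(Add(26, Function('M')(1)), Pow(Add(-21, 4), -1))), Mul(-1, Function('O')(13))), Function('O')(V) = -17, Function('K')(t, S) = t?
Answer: Rational(1226, 17) ≈ 72.118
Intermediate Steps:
Function('M')(g) = 6 (Function('M')(g) = Mul(6, 1) = 6)
x = Rational(257, 17) (x = Add(Mul(Add(26, 6), Pow(Add(-21, 4), -1)), Mul(-1, -17)) = Add(Mul(32, Pow(-17, -1)), 17) = Add(Mul(32, Rational(-1, 17)), 17) = Add(Rational(-32, 17), 17) = Rational(257, 17) ≈ 15.118)
Add(x, Function('K')(57, 43)) = Add(Rational(257, 17), 57) = Rational(1226, 17)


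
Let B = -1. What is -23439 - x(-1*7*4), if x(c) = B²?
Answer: -23440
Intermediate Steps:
x(c) = 1 (x(c) = (-1)² = 1)
-23439 - x(-1*7*4) = -23439 - 1*1 = -23439 - 1 = -23440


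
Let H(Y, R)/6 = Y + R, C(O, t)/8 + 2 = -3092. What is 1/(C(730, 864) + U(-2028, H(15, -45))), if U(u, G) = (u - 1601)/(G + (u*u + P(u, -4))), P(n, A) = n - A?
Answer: -4110580/101745079789 ≈ -4.0401e-5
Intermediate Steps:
C(O, t) = -24752 (C(O, t) = -16 + 8*(-3092) = -16 - 24736 = -24752)
H(Y, R) = 6*R + 6*Y (H(Y, R) = 6*(Y + R) = 6*(R + Y) = 6*R + 6*Y)
U(u, G) = (-1601 + u)/(4 + G + u + u²) (U(u, G) = (u - 1601)/(G + (u*u + (u - 1*(-4)))) = (-1601 + u)/(G + (u² + (u + 4))) = (-1601 + u)/(G + (u² + (4 + u))) = (-1601 + u)/(G + (4 + u + u²)) = (-1601 + u)/(4 + G + u + u²))
1/(C(730, 864) + U(-2028, H(15, -45))) = 1/(-24752 + (-1601 - 2028)/(4 + (6*(-45) + 6*15) - 2028 + (-2028)²)) = 1/(-24752 - 3629/(4 + (-270 + 90) - 2028 + 4112784)) = 1/(-24752 - 3629/(4 - 180 - 2028 + 4112784)) = 1/(-24752 - 3629/4110580) = 1/(-101745079789/4110580) = -4110580/101745079789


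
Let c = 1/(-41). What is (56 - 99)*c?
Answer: 43/41 ≈ 1.0488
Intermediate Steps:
c = -1/41 ≈ -0.024390
(56 - 99)*c = (56 - 99)*(-1/41) = -43*(-1/41) = 43/41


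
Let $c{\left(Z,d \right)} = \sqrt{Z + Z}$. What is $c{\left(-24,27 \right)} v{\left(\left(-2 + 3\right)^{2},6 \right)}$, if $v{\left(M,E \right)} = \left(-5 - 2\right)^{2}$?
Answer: $196 i \sqrt{3} \approx 339.48 i$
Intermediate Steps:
$c{\left(Z,d \right)} = \sqrt{2} \sqrt{Z}$ ($c{\left(Z,d \right)} = \sqrt{2 Z} = \sqrt{2} \sqrt{Z}$)
$v{\left(M,E \right)} = 49$ ($v{\left(M,E \right)} = \left(-7\right)^{2} = 49$)
$c{\left(-24,27 \right)} v{\left(\left(-2 + 3\right)^{2},6 \right)} = \sqrt{2} \sqrt{-24} \cdot 49 = \sqrt{2} \cdot 2 i \sqrt{6} \cdot 49 = 4 i \sqrt{3} \cdot 49 = 196 i \sqrt{3}$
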